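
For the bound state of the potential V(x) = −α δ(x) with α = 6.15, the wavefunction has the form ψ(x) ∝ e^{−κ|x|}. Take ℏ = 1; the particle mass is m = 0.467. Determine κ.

Integrate −(ℏ²/2m)ψ'' − αδ(x)ψ = Eψ from −ε to +ε: the ψ'' term gives ψ'(0⁺) − ψ'(0⁻) and the δ term gives −(2mα/ℏ²)ψ(0).
With ψ ∝ e^{−κ|x|} this yields −2κ = −2mα/ℏ², so κ = mα/ℏ² = 2.872.

κ = 2.87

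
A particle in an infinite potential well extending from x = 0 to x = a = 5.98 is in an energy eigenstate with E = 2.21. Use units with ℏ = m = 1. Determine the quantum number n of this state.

For an infinite well E_n = n²π²ℏ²/(2ma²), so n = (a/πℏ)√(2mE).
n = (5.98/π) × √(2 × 1 × 2.21) = 4.002 → n = 4.

n = 4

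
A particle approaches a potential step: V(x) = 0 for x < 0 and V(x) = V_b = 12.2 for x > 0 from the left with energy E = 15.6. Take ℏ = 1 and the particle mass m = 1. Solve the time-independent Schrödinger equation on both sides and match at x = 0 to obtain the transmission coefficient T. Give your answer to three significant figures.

The wavenumbers are k₁ = √(2mE)/ℏ = 5.586 on the left and k₂ = √(2m(E − V_b))/ℏ = 2.608 on the right.
Continuity of ψ and ψ′ at the step yields the reflection amplitude r = (k₁ − k₂)/(k₁ + k₂) = 0.3635; thus R = |r|² = 0.1321, T = 0.8679.

T = 0.868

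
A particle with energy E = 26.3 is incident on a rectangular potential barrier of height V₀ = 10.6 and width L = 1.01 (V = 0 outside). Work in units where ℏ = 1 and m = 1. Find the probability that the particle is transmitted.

T = 0.977

Above the barrier the interior wavenumber is k₂ = √(2m(E − V₀))/ℏ = 5.604, giving phase k₂L = 5.660.
Matching at both interfaces gives T⁻¹ = 1 + V₀² sin²(k₂L) / [4E(E − V₀)] = 1.023, hence T = 0.977.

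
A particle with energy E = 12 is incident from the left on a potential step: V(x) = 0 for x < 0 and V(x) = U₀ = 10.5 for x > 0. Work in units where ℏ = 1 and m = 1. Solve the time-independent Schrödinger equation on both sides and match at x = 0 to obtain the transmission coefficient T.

The wavenumbers are k₁ = √(2mE)/ℏ = 4.899 on the left and k₂ = √(2m(E − U₀))/ℏ = 1.732 on the right.
Continuity of ψ and ψ′ at the step yields the reflection amplitude r = (k₁ − k₂)/(k₁ + k₂) = 0.4776; thus R = |r|² = 0.2281, T = 0.7719.

T = 0.772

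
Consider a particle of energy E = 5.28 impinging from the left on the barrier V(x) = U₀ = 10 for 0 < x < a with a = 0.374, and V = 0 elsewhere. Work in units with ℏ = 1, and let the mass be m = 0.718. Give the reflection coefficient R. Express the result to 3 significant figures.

R = 0.564

E < U₀: inside the barrier ψ ∝ e^{±κx} with κ = √(2m(U₀ − E))/ℏ = 2.603.
κa = 0.9737, sinh(κa) = 1.135.
Matching ψ, ψ′ at both faces gives T = [1 + U₀² sinh²(κa) / (4E(U₀ − E))]⁻¹ = 1/2.292 = 0.436.
R = 1 − T = 0.564.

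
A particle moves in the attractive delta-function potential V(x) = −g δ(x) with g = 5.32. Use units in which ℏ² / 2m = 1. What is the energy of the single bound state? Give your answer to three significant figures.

The bound state is ψ(x) = √κ e^{−κ|x|}. The derivative jump ψ'(0⁺) − ψ'(0⁻) = −(2mg/ℏ²)ψ(0) fixes κ = mg/ℏ² = 2.660.
Then E = −ℏ²κ²/(2m) = −mg²/(2ℏ²) = -7.076.

E = -7.08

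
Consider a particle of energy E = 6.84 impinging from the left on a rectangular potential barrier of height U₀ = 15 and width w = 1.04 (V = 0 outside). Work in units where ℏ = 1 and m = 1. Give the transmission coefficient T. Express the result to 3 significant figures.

T = 0.000890

Since E < U₀ the interior solution is evanescent with decay constant κ = √(2m(U₀ − E))/ℏ = 4.040.
κw = 4.201, sinh(κw) = 33.38.
The exact tunnelling result is T⁻¹ = 1 + U₀² sinh²(κw) / [4E(U₀ − E)] = 1124, so T = 0.000890.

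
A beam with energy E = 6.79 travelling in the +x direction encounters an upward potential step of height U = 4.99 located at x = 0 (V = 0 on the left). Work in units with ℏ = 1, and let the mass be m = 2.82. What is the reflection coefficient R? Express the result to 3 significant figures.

On each side the TISE gives plane waves with k = √(2m(E − V))/ℏ: k₁ = √(2·2.82·6.79) = 6.188, k₂ = √(2·2.82·1.8) = 3.186.
Continuity of ψ and ψ′ at the step yields the reflection amplitude r = (k₁ − k₂)/(k₁ + k₂) = 0.3202; thus R = |r|² = 0.1026, T = 0.8974.

R = 0.103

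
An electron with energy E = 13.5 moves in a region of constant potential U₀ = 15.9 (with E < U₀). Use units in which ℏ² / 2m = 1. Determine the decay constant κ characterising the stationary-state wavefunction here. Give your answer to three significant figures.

κ = 1.55

Since E < U₀ the TISE in this region is ψ'' = κ²ψ with κ = √(2m(U₀ − E))/ℏ.
κ = √(2 × 0.5 × 2.4) = 1.549.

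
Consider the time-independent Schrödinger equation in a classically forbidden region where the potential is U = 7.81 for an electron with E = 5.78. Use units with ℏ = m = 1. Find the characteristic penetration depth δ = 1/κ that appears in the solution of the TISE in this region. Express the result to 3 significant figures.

δ = 0.496

Since E < U the TISE in this region is ψ'' = κ²ψ with κ = √(2m(U − E))/ℏ.
κ = √(2 × 1 × 2.03) = 2.015. The penetration depth is δ = 1/κ = 0.496.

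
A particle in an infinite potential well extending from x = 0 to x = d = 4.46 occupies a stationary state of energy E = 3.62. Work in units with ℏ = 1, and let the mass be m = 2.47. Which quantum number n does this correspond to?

n = 6

For an infinite well E_n = n²π²ℏ²/(2md²), so n = (d/πℏ)√(2mE).
n = (4.46/π) × √(2 × 2.47 × 3.62) = 6.003 → n = 6.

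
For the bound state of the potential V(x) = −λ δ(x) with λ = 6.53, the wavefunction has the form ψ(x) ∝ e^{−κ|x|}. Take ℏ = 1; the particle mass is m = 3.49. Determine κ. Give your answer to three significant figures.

Integrate −(ℏ²/2m)ψ'' − λδ(x)ψ = Eψ from −ε to +ε: the ψ'' term gives ψ'(0⁺) − ψ'(0⁻) and the δ term gives −(2mλ/ℏ²)ψ(0).
With ψ ∝ e^{−κ|x|} this yields −2κ = −2mλ/ℏ², so κ = mλ/ℏ² = 22.79.

κ = 22.8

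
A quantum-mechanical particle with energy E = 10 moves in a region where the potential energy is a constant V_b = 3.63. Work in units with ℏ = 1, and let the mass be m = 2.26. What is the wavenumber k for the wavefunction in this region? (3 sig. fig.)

With E > V_b the solution is oscillatory, ψ ∝ e^{±ikx} with k = √(2m(E − V_b))/ℏ.
k = √(2 × 2.26 × 6.37) = 5.366.

k = 5.37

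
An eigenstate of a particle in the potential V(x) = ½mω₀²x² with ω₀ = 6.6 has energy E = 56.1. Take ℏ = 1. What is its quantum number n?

E_n = ℏω₀(n + ½) ⇒ n = E/(ℏω₀) − ½ = 56.1/6.6 − 0.5 = 8.000 → n = 8.

n = 8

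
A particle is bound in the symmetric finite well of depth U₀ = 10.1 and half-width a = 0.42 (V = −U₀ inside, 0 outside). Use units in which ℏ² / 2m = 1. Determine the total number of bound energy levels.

N = 1

The dimensionless depth is z₀ = a√(2mU₀)/ℏ = 0.42 × √(10.10) = 1.335.
A new bound state (alternating even/odd) appears each time z₀ passes a multiple of π/2, so N = ⌊2z₀/π⌋ + 1 = ⌊0.8497⌋ + 1 = 1.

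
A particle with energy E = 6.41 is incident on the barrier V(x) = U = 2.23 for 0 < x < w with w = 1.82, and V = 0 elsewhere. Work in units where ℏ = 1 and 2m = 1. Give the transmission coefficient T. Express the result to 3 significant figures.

Above the barrier the interior wavenumber is k₂ = √(2m(E − U))/ℏ = 2.045, giving phase k₂w = 3.721.
Matching at both interfaces gives T⁻¹ = 1 + U² sin²(k₂w) / [4E(E − U)] = 1.014, hence T = 0.986.

T = 0.986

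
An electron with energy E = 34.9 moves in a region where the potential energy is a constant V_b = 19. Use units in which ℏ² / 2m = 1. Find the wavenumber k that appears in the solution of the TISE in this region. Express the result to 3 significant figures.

k = 3.99

With E > V_b the solution is oscillatory, ψ ∝ e^{±ikx} with k = √(2m(E − V_b))/ℏ.
k = √(2 × 0.5 × 15.9) = 3.987.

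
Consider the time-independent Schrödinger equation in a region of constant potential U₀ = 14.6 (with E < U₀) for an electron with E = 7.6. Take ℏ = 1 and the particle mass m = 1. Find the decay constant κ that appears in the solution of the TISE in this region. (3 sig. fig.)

Since E < U₀ the TISE in this region is ψ'' = κ²ψ with κ = √(2m(U₀ − E))/ℏ.
κ = √(2 × 1 × 7) = 3.742.

κ = 3.74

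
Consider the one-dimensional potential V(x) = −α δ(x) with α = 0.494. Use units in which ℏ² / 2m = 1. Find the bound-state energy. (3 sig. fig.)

For x ≠ 0 the bound state is ψ ∝ e^{−κ|x|}; integrating the TISE across the delta gives the cusp condition 2κ = 2mα/ℏ², so κ = 0.2470.
Then E = −ℏ²κ²/(2m) = −mα²/(2ℏ²) = -0.06101.

E = -0.0610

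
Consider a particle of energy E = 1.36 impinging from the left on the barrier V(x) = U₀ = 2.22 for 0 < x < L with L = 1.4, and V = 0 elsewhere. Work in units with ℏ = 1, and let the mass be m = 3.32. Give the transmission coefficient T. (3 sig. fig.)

Since E < U₀ the interior solution is evanescent with decay constant κ = √(2m(U₀ − E))/ℏ = 2.390.
κL = 3.346, sinh(κL) = 14.17.
Matching ψ, ψ′ at both faces gives T = [1 + U₀² sinh²(κL) / (4E(U₀ − E))]⁻¹ = 1/212.5 = 0.00471.

T = 0.00471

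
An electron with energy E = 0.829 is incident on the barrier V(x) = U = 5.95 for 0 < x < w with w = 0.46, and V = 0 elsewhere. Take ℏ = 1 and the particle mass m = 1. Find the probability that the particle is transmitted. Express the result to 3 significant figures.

E < U: inside the barrier ψ ∝ e^{±κx} with κ = √(2m(U − E))/ℏ = 3.200.
κw = 1.472, sinh(κw) = 2.065.
The exact tunnelling result is T⁻¹ = 1 + U² sinh²(κw) / [4E(U − E)] = 9.886, so T = 0.101.

T = 0.101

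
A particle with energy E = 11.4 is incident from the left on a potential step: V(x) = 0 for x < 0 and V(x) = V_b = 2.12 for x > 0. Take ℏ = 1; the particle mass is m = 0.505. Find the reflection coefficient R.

On each side the TISE gives plane waves with k = √(2m(E − V))/ℏ: k₁ = √(2·0.505·11.4) = 3.393, k₂ = √(2·0.505·9.28) = 3.062.
Continuity of ψ and ψ′ at the step yields the reflection amplitude r = (k₁ − k₂)/(k₁ + k₂) = 0.05139; thus R = |r|² = 0.002641, T = 0.9974.

R = 0.00264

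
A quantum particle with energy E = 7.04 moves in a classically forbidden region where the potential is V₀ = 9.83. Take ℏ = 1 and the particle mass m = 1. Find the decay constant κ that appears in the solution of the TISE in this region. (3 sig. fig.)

κ = 2.36

Since E < V₀ the TISE in this region is ψ'' = κ²ψ with κ = √(2m(V₀ − E))/ℏ.
κ = √(2 × 1 × 2.79) = 2.362.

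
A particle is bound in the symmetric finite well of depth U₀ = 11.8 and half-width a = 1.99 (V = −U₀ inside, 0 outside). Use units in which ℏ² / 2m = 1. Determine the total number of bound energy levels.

Define the well-strength parameter z₀ = (a/ℏ)√(2mU₀) = 1.99 × √(2·0.5·11.8) = 6.836.
The even/odd transcendental equations gain one root per π/2 in z₀, giving N = 1 + ⌊2z₀/π⌋ = 1 + ⌊4.352⌋ = 5.

N = 5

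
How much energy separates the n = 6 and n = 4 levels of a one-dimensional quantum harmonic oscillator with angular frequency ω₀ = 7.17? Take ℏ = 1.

ΔE = 14.3

E_n = ℏω₀(n + ½), so ΔE = (6 − 4) ℏω₀ = 2 × 7.17 = 14.34.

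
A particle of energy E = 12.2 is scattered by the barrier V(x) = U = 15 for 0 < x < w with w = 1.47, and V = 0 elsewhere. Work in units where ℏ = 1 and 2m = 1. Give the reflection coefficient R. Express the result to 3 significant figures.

R = 0.982

Since E < U the interior solution is evanescent with decay constant κ = √(2m(U − E))/ℏ = 1.673.
κw = 2.460, sinh(κw) = 5.808.
The exact tunnelling result is T⁻¹ = 1 + U² sinh²(κw) / [4E(U − E)] = 56.55, so T = 0.0177.
R = 1 − T = 0.982.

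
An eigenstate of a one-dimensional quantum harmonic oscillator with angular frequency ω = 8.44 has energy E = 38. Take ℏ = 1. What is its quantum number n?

E_n = ℏω(n + ½) ⇒ n = E/(ℏω) − ½ = 38/8.44 − 0.5 = 4.002 → n = 4.

n = 4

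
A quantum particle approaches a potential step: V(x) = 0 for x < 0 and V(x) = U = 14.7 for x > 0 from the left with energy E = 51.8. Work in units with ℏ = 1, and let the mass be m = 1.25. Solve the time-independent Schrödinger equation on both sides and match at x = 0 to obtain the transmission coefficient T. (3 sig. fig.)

T = 0.993

The wavenumbers are k₁ = √(2mE)/ℏ = 11.38 on the left and k₂ = √(2m(E − U))/ℏ = 9.631 on the right.
Continuity of ψ and ψ′ at the step yields the reflection amplitude r = (k₁ − k₂)/(k₁ + k₂) = 0.08325; thus R = |r|² = 0.006931, T = 0.9931.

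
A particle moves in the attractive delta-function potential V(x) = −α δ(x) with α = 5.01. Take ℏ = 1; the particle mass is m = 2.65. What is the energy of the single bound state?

E = -33.3

The bound state is ψ(x) = √κ e^{−κ|x|}. The derivative jump ψ'(0⁺) − ψ'(0⁻) = −(2mα/ℏ²)ψ(0) fixes κ = mα/ℏ² = 13.28.
Then E = −ℏ²κ²/(2m) = −mα²/(2ℏ²) = -33.26.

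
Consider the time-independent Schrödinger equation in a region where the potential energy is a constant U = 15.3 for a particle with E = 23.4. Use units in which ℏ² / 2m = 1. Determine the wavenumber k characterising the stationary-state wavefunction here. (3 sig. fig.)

With E > U the solution is oscillatory, ψ ∝ e^{±ikx} with k = √(2m(E − U))/ℏ.
k = √(2 × 0.5 × 8.1) = 2.846.

k = 2.85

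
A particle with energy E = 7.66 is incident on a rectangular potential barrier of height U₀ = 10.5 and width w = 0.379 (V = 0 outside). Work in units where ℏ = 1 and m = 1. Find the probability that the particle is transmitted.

T = 0.426

Since E < U₀ the interior solution is evanescent with decay constant κ = √(2m(U₀ − E))/ℏ = 2.383.
κw = 0.9033, sinh(κw) = 1.031.
The exact tunnelling result is T⁻¹ = 1 + U₀² sinh²(κw) / [4E(U₀ − E)] = 2.347, so T = 0.426.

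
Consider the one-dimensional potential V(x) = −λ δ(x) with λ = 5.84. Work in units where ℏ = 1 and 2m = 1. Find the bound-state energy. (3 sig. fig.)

E = -8.53

The bound state is ψ(x) = √κ e^{−κ|x|}. The derivative jump ψ'(0⁺) − ψ'(0⁻) = −(2mλ/ℏ²)ψ(0) fixes κ = mλ/ℏ² = 2.920.
Then E = −ℏ²κ²/(2m) = −mλ²/(2ℏ²) = -8.526.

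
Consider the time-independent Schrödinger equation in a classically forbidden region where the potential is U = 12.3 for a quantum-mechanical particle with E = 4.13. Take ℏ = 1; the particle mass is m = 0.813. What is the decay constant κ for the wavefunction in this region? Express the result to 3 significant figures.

κ = 3.64

Since E < U the TISE in this region is ψ'' = κ²ψ with κ = √(2m(U − E))/ℏ.
κ = √(2 × 0.813 × 8.17) = 3.645.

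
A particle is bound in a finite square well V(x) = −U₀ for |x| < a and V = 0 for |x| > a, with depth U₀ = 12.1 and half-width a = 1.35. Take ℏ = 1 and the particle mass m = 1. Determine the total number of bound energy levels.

Define the well-strength parameter z₀ = (a/ℏ)√(2mU₀) = 1.35 × √(2·1·12.1) = 6.641.
A new bound state (alternating even/odd) appears each time z₀ passes a multiple of π/2, so N = ⌊2z₀/π⌋ + 1 = ⌊4.228⌋ + 1 = 5.

N = 5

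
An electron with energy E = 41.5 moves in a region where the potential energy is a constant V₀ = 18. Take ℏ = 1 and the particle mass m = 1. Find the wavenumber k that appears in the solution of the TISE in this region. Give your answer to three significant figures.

With E > V₀ the solution is oscillatory, ψ ∝ e^{±ikx} with k = √(2m(E − V₀))/ℏ.
k = √(2 × 1 × 23.5) = 6.856.

k = 6.86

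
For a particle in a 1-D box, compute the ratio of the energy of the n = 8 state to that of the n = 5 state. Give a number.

2.56

E_n = n²π²ℏ²/(2mL²) so the ratio is n₂²/n₁² = 64/25 = 2.56.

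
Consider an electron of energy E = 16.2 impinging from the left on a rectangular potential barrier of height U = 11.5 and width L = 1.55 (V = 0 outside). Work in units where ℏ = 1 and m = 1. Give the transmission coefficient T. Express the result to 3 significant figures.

E > U: inside the barrier k₂ = √(2m(E − U))/ℏ = 3.066, k₂L = 4.752.
T = [1 + U² sin²(k₂L) / (4E(E − U))]⁻¹ = 1/1.434 = 0.698.

T = 0.698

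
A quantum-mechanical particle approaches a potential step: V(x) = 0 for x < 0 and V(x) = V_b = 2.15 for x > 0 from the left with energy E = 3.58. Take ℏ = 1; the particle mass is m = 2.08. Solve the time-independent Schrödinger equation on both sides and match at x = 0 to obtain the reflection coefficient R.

R = 0.0508

On each side the TISE gives plane waves with k = √(2m(E − V))/ℏ: k₁ = √(2·2.08·3.58) = 3.859, k₂ = √(2·2.08·1.43) = 2.439.
Continuity of ψ and ψ′ at the step yields the reflection amplitude r = (k₁ − k₂)/(k₁ + k₂) = 0.2255; thus R = |r|² = 0.05084, T = 0.9492.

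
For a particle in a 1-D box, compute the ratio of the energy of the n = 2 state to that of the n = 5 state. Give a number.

0.16

Since E_n ∝ n², the ratio is (2/5)² = 0.16.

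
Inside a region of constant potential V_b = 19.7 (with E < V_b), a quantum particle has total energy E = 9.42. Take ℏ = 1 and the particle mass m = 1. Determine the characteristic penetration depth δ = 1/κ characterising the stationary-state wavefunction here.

δ = 0.221

Since E < V_b the TISE in this region is ψ'' = κ²ψ with κ = √(2m(V_b − E))/ℏ.
κ = √(2 × 1 × 10.28) = 4.534. The penetration depth is δ = 1/κ = 0.221.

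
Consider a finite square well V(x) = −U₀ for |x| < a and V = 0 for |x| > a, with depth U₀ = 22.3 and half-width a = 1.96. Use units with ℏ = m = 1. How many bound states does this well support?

The dimensionless depth is z₀ = a√(2mU₀)/ℏ = 1.96 × √(44.60) = 13.09.
A new bound state (alternating even/odd) appears each time z₀ passes a multiple of π/2, so N = ⌊2z₀/π⌋ + 1 = ⌊8.333⌋ + 1 = 9.

N = 9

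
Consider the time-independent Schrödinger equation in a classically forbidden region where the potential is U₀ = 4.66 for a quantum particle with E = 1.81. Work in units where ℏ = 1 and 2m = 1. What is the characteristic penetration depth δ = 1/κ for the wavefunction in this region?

δ = 0.592

Since E < U₀ the TISE in this region is ψ'' = κ²ψ with κ = √(2m(U₀ − E))/ℏ.
κ = √(2 × 0.5 × 2.85) = 1.688. The penetration depth is δ = 1/κ = 0.592.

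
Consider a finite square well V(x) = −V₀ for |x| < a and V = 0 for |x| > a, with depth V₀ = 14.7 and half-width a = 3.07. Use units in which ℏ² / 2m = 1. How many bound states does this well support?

Define the well-strength parameter z₀ = (a/ℏ)√(2mV₀) = 3.07 × √(2·0.5·14.7) = 11.77.
A new bound state (alternating even/odd) appears each time z₀ passes a multiple of π/2, so N = ⌊2z₀/π⌋ + 1 = ⌊7.493⌋ + 1 = 8.

N = 8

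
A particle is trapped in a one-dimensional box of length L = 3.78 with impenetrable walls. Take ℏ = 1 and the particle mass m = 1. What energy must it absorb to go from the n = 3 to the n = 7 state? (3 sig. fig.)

E_n = n²π²ℏ²/(2mL²), so ΔE = (7² − 3²) π²ℏ²/(2mL²).
ΔE = 40 × π² / (2 × 1 × 3.78²) = 13.81.

ΔE = 13.8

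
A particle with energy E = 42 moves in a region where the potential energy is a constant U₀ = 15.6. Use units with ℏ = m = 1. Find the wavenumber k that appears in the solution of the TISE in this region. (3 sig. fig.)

With E > U₀ the solution is oscillatory, ψ ∝ e^{±ikx} with k = √(2m(E − U₀))/ℏ.
k = √(2 × 1 × 26.4) = 7.266.

k = 7.27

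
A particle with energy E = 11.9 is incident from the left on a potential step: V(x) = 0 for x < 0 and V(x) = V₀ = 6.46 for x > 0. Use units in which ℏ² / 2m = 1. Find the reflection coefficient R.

R = 0.0373

The wavenumbers are k₁ = √(2mE)/ℏ = 3.450 on the left and k₂ = √(2m(E − V₀))/ℏ = 2.332 on the right.
Continuity of ψ and ψ′ at the step yields the reflection amplitude r = (k₁ − k₂)/(k₁ + k₂) = 0.1932; thus R = |r|² = 0.03734, T = 0.9627.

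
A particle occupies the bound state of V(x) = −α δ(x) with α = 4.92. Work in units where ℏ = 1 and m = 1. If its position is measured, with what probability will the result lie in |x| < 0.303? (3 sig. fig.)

The normalised bound state is ψ = √κ e^{−κ|x|} with κ = mα/ℏ² = 4.920.
P(|x| < d) = ∫_{−d}^{d} κ e^{−2κ|x|} dx = 1 − e^{−2κd} = 1 − e^{−2.982} = 0.9493.

P = 0.949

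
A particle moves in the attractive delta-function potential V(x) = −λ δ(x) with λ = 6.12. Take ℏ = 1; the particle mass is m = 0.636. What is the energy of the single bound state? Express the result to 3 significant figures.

For x ≠ 0 the bound state is ψ ∝ e^{−κ|x|}; integrating the TISE across the delta gives the cusp condition 2κ = 2mλ/ℏ², so κ = 3.892.
Then E = −ℏ²κ²/(2m) = −mλ²/(2ℏ²) = -11.91.

E = -11.9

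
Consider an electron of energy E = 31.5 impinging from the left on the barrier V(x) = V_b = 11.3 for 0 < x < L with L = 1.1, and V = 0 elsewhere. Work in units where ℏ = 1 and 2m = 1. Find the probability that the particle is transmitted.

T = 0.955

Above the barrier the interior wavenumber is k₂ = √(2m(E − V_b))/ℏ = 4.494, giving phase k₂L = 4.944.
Matching at both interfaces gives T⁻¹ = 1 + V_b² sin²(k₂L) / [4E(E − V_b)] = 1.048, hence T = 0.955.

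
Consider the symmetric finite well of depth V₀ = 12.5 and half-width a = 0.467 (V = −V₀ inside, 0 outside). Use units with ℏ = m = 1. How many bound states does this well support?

N = 2

The dimensionless depth is z₀ = a√(2mV₀)/ℏ = 0.467 × √(25.00) = 2.335.
A new bound state (alternating even/odd) appears each time z₀ passes a multiple of π/2, so N = ⌊2z₀/π⌋ + 1 = ⌊1.487⌋ + 1 = 2.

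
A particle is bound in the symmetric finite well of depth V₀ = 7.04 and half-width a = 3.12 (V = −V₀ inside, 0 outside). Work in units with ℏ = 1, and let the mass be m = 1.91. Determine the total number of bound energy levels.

Define the well-strength parameter z₀ = (a/ℏ)√(2mV₀) = 3.12 × √(2·1.91·7.04) = 16.18.
The even/odd transcendental equations gain one root per π/2 in z₀, giving N = 1 + ⌊2z₀/π⌋ = 1 + ⌊10.30⌋ = 11.

N = 11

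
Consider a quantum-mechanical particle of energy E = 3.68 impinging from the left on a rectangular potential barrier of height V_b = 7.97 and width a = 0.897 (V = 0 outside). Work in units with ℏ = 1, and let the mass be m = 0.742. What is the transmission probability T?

T = 0.0421

E < V_b: inside the barrier ψ ∝ e^{±κx} with κ = √(2m(V_b − E))/ℏ = 2.523.
κa = 2.263, sinh(κa) = 4.755.
The exact tunnelling result is T⁻¹ = 1 + V_b² sinh²(κa) / [4E(V_b − E)] = 23.75, so T = 0.0421.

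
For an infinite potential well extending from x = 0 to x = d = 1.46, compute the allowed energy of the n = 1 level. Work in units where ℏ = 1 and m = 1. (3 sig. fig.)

E = 2.32

Requiring ψ(0) = ψ(d) = 0 quantises k = nπ/d, hence E_n = ℏ²k²/2m = n²π²ℏ²/(2md²).
E_1 = 1² × π² / (2 × 1 × 1.46²) = 2.315.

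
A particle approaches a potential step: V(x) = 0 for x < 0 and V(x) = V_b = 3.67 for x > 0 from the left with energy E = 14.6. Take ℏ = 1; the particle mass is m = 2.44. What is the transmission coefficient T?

T = 0.995

The wavenumbers are k₁ = √(2mE)/ℏ = 8.441 on the left and k₂ = √(2m(E − V_b))/ℏ = 7.303 on the right.
Continuity of ψ and ψ′ at the step yields the reflection amplitude r = (k₁ − k₂)/(k₁ + k₂) = 0.07225; thus R = |r|² = 0.005220, T = 0.9948.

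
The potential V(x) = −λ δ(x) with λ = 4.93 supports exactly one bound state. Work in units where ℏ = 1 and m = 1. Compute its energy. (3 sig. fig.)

E = -12.2

The bound state is ψ(x) = √κ e^{−κ|x|}. The derivative jump ψ'(0⁺) − ψ'(0⁻) = −(2mλ/ℏ²)ψ(0) fixes κ = mλ/ℏ² = 4.930.
Then E = −ℏ²κ²/(2m) = −mλ²/(2ℏ²) = -12.15.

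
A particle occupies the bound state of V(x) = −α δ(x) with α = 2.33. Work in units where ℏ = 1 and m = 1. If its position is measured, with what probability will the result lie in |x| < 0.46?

The normalised bound state is ψ = √κ e^{−κ|x|} with κ = mα/ℏ² = 2.330.
P(|x| < d) = ∫_{−d}^{d} κ e^{−2κ|x|} dx = 1 − e^{−2κd} = 1 − e^{−2.144} = 0.8828.

P = 0.883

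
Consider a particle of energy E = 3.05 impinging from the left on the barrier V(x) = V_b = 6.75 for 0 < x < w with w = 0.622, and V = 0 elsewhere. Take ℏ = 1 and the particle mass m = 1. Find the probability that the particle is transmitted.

T = 0.126

Since E < V_b the interior solution is evanescent with decay constant κ = √(2m(V_b − E))/ℏ = 2.720.
κw = 1.692, sinh(κw) = 2.623.
Matching ψ, ψ′ at both faces gives T = [1 + V_b² sinh²(κw) / (4E(V_b − E))]⁻¹ = 1/7.945 = 0.126.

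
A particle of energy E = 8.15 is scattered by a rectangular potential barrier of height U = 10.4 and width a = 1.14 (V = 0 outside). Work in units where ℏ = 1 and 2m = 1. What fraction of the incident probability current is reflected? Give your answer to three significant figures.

R = 0.913

E < U: inside the barrier ψ ∝ e^{±κx} with κ = √(2m(U − E))/ℏ = 1.500.
κa = 1.710, sinh(κa) = 2.674.
Matching ψ, ψ′ at both faces gives T = [1 + U² sinh²(κa) / (4E(U − E))]⁻¹ = 1/11.54 = 0.0866.
R = 1 − T = 0.913.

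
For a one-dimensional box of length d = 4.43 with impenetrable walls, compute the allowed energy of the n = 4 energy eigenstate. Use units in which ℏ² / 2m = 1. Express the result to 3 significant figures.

E = 8.05

The infinite-well eigenfunctions ψ_n = √(2/d) sin(nπx/d) vanish at both walls, giving E_n = n²π²ℏ²/(2md²).
E_4 = 4² × π² / (2 × 0.5 × 4.43²) = 8.047.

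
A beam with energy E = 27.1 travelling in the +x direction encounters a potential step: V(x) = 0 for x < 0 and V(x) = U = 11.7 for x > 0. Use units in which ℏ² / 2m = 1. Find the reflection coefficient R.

R = 0.0197

On each side the TISE gives plane waves with k = √(2m(E − V))/ℏ: k₁ = √(2·½·27.1) = 5.206, k₂ = √(2·½·15.4) = 3.924.
Continuity of ψ and ψ′ at the step yields the reflection amplitude r = (k₁ − k₂)/(k₁ + k₂) = 0.1404; thus R = |r|² = 0.01970, T = 0.9803.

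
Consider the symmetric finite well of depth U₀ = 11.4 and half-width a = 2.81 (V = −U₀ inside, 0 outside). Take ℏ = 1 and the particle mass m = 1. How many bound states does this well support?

Define the well-strength parameter z₀ = (a/ℏ)√(2mU₀) = 2.81 × √(2·1·11.4) = 13.42.
A new bound state (alternating even/odd) appears each time z₀ passes a multiple of π/2, so N = ⌊2z₀/π⌋ + 1 = ⌊8.542⌋ + 1 = 9.

N = 9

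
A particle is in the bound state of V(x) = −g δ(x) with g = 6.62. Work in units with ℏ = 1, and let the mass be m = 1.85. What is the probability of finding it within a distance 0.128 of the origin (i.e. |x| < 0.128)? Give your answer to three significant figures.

P = 0.957

The normalised bound state is ψ = √κ e^{−κ|x|} with κ = mg/ℏ² = 12.25.
P(|x| < d) = ∫_{−d}^{d} κ e^{−2κ|x|} dx = 1 − e^{−2κd} = 1 − e^{−3.135} = 0.9565.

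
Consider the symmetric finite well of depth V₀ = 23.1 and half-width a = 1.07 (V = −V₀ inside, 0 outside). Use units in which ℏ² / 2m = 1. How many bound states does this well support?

N = 4

Define the well-strength parameter z₀ = (a/ℏ)√(2mV₀) = 1.07 × √(2·0.5·23.1) = 5.143.
The even/odd transcendental equations gain one root per π/2 in z₀, giving N = 1 + ⌊2z₀/π⌋ = 1 + ⌊3.274⌋ = 4.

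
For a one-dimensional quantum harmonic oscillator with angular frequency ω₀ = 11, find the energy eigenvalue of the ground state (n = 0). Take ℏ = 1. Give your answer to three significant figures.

E = 5.50

The oscillator eigenvalues are E_n = ℏω₀(n + ½), so E_0 = 11 × 0.5 = 5.500.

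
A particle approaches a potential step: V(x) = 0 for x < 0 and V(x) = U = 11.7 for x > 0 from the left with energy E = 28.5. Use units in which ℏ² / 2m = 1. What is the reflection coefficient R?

On each side the TISE gives plane waves with k = √(2m(E − V))/ℏ: k₁ = √(2·½·28.5) = 5.339, k₂ = √(2·½·16.8) = 4.099.
Matching ψ and ψ′ at x = 0 gives r = (k₁ − k₂)/(k₁ + k₂), so R = r² = 0.01726 and T = 1 − R = 0.9827.

R = 0.0173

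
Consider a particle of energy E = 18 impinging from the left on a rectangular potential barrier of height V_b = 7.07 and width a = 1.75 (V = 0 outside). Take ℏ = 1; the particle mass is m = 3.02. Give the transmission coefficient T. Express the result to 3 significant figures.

E > V_b: inside the barrier k₂ = √(2m(E − V_b))/ℏ = 8.125, k₂a = 14.22.
Matching at both interfaces gives T⁻¹ = 1 + V_b² sin²(k₂a) / [4E(E − V_b)] = 1.063, hence T = 0.941.

T = 0.941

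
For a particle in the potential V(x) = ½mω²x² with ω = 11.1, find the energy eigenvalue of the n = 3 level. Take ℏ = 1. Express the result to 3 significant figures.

Using E_n = (n + ½)ℏω: E_3 = 3.5 × 11.1 = 38.85.

E = 38.9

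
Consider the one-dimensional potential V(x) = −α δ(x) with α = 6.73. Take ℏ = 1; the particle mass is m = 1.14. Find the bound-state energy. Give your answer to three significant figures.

The bound state is ψ(x) = √κ e^{−κ|x|}. The derivative jump ψ'(0⁺) − ψ'(0⁻) = −(2mα/ℏ²)ψ(0) fixes κ = mα/ℏ² = 7.672.
Then E = −ℏ²κ²/(2m) = −mα²/(2ℏ²) = -25.82.

E = -25.8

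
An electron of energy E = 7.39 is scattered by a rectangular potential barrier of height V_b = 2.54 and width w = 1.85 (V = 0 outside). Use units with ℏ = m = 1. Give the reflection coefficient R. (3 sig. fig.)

R = 0.0110

Above the barrier the interior wavenumber is k₂ = √(2m(E − V_b))/ℏ = 3.114, giving phase k₂w = 5.762.
Matching at both interfaces gives T⁻¹ = 1 + V_b² sin²(k₂w) / [4E(E − V_b)] = 1.011, hence T = 0.989.
R = 1 − T = 0.0110.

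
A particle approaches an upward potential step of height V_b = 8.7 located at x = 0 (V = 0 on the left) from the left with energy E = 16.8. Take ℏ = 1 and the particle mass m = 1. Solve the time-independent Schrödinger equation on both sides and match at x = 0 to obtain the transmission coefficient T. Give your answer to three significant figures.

T = 0.967

On each side the TISE gives plane waves with k = √(2m(E − V))/ℏ: k₁ = √(2·1·16.8) = 5.797, k₂ = √(2·1·8.1) = 4.025.
Matching ψ and ψ′ at x = 0 gives r = (k₁ − k₂)/(k₁ + k₂), so R = r² = 0.03254 and T = 1 − R = 0.9675.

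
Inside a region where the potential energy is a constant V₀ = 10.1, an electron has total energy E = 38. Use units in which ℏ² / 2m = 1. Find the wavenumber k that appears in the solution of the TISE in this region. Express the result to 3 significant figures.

k = 5.28

With E > V₀ the solution is oscillatory, ψ ∝ e^{±ikx} with k = √(2m(E − V₀))/ℏ.
k = √(2 × 0.5 × 27.9) = 5.282.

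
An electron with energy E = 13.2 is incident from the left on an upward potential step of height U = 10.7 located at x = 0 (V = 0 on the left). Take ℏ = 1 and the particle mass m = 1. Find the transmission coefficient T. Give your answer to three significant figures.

The wavenumbers are k₁ = √(2mE)/ℏ = 5.138 on the left and k₂ = √(2m(E − U))/ℏ = 2.236 on the right.
Matching ψ and ψ′ at x = 0 gives r = (k₁ − k₂)/(k₁ + k₂), so R = r² = 0.1549 and T = 1 − R = 0.8451.

T = 0.845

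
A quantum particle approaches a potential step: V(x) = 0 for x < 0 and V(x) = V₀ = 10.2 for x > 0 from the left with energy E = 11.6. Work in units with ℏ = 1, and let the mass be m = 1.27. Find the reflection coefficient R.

R = 0.235

On each side the TISE gives plane waves with k = √(2m(E − V))/ℏ: k₁ = √(2·1.27·11.6) = 5.428, k₂ = √(2·1.27·1.4) = 1.886.
Matching ψ and ψ′ at x = 0 gives r = (k₁ − k₂)/(k₁ + k₂), so R = r² = 0.2346 and T = 1 − R = 0.7654.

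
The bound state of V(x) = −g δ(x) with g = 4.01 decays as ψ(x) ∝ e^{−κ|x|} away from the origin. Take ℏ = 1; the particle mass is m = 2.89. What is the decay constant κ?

κ = 11.6

Integrate −(ℏ²/2m)ψ'' − gδ(x)ψ = Eψ from −ε to +ε: the ψ'' term gives ψ'(0⁺) − ψ'(0⁻) and the δ term gives −(2mg/ℏ²)ψ(0).
With ψ ∝ e^{−κ|x|} this yields −2κ = −2mg/ℏ², so κ = mg/ℏ² = 11.59.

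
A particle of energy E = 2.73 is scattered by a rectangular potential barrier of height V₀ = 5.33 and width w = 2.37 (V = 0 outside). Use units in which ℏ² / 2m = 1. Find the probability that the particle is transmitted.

T = 0.00191

E < V₀: inside the barrier ψ ∝ e^{±κx} with κ = √(2m(V₀ − E))/ℏ = 1.612.
κw = 3.822, sinh(κw) = 22.83.
The exact tunnelling result is T⁻¹ = 1 + V₀² sinh²(κw) / [4E(V₀ − E)] = 522.3, so T = 0.00191.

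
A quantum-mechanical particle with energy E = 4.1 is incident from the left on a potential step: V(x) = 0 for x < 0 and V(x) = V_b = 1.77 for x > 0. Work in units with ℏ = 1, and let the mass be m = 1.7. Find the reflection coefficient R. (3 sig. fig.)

R = 0.0197

On each side the TISE gives plane waves with k = √(2m(E − V))/ℏ: k₁ = √(2·1.7·4.1) = 3.734, k₂ = √(2·1.7·2.33) = 2.815.
Matching ψ and ψ′ at x = 0 gives r = (k₁ − k₂)/(k₁ + k₂), so R = r² = 0.01970 and T = 1 − R = 0.9803.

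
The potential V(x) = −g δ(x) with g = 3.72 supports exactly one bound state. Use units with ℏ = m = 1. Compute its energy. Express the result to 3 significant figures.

For x ≠ 0 the bound state is ψ ∝ e^{−κ|x|}; integrating the TISE across the delta gives the cusp condition 2κ = 2mg/ℏ², so κ = 3.720.
Then E = −ℏ²κ²/(2m) = −mg²/(2ℏ²) = -6.919.

E = -6.92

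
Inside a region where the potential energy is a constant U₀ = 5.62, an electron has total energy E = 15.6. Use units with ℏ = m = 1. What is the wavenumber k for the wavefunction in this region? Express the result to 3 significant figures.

With E > U₀ the solution is oscillatory, ψ ∝ e^{±ikx} with k = √(2m(E − U₀))/ℏ.
k = √(2 × 1 × 9.98) = 4.468.

k = 4.47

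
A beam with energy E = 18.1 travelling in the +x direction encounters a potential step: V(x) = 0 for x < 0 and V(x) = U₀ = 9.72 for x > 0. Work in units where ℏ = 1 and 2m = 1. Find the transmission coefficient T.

T = 0.964

The wavenumbers are k₁ = √(2mE)/ℏ = 4.254 on the left and k₂ = √(2m(E − U₀))/ℏ = 2.895 on the right.
Matching ψ and ψ′ at x = 0 gives r = (k₁ − k₂)/(k₁ + k₂), so R = r² = 0.03617 and T = 1 − R = 0.9638.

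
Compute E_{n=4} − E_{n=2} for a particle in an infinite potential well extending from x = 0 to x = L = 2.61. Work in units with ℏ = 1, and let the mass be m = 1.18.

ΔE = 7.37

E_n = n²π²ℏ²/(2mL²), so ΔE = (4² − 2²) π²ℏ²/(2mL²).
ΔE = 12 × π² / (2 × 1.18 × 2.61²) = 7.367.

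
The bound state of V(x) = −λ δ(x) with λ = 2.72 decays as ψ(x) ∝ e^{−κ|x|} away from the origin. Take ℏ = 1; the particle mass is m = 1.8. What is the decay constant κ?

κ = 4.90

Integrate −(ℏ²/2m)ψ'' − λδ(x)ψ = Eψ from −ε to +ε: the ψ'' term gives ψ'(0⁺) − ψ'(0⁻) and the δ term gives −(2mλ/ℏ²)ψ(0).
With ψ ∝ e^{−κ|x|} this yields −2κ = −2mλ/ℏ², so κ = mλ/ℏ² = 4.896.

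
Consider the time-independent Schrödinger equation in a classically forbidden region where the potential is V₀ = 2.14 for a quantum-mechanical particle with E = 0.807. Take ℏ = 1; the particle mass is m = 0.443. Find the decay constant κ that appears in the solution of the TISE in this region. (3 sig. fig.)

Since E < V₀ the TISE in this region is ψ'' = κ²ψ with κ = √(2m(V₀ − E))/ℏ.
κ = √(2 × 0.443 × 1.333) = 1.087.

κ = 1.09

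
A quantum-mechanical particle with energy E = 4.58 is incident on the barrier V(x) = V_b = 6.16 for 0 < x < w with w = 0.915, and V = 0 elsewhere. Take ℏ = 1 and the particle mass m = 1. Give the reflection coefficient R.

Since E < V_b the interior solution is evanescent with decay constant κ = √(2m(V_b − E))/ℏ = 1.778.
κw = 1.627, sinh(κw) = 2.445.
The exact tunnelling result is T⁻¹ = 1 + V_b² sinh²(κw) / [4E(V_b − E)] = 8.836, so T = 0.113.
R = 1 − T = 0.887.

R = 0.887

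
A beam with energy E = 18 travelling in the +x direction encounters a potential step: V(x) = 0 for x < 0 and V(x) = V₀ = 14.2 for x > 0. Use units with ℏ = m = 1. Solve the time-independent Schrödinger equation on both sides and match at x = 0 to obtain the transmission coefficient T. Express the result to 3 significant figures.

T = 0.863

On each side the TISE gives plane waves with k = √(2m(E − V))/ℏ: k₁ = √(2·1·18) = 6.000, k₂ = √(2·1·3.8) = 2.757.
Continuity of ψ and ψ′ at the step yields the reflection amplitude r = (k₁ − k₂)/(k₁ + k₂) = 0.3704; thus R = |r|² = 0.1372, T = 0.8628.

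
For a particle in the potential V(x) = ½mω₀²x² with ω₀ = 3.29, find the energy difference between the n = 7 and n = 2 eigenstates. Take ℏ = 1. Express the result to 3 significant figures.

E_n = ℏω₀(n + ½), so ΔE = (7 − 2) ℏω₀ = 5 × 3.29 = 16.45.

ΔE = 16.5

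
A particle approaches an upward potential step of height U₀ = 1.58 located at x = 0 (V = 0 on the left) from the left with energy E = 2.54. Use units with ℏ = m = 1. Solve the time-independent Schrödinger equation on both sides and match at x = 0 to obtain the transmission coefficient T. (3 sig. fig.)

The wavenumbers are k₁ = √(2mE)/ℏ = 2.254 on the left and k₂ = √(2m(E − U₀))/ℏ = 1.386 on the right.
Continuity of ψ and ψ′ at the step yields the reflection amplitude r = (k₁ − k₂)/(k₁ + k₂) = 0.2386; thus R = |r|² = 0.05691, T = 0.9431.

T = 0.943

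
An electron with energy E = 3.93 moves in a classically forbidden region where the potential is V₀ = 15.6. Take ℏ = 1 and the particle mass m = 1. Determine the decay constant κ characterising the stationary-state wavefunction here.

κ = 4.83

Since E < V₀ the TISE in this region is ψ'' = κ²ψ with κ = √(2m(V₀ − E))/ℏ.
κ = √(2 × 1 × 11.67) = 4.831.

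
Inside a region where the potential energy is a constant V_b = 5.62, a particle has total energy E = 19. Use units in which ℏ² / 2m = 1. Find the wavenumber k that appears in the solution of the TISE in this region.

With E > V_b the solution is oscillatory, ψ ∝ e^{±ikx} with k = √(2m(E − V_b))/ℏ.
k = √(2 × 0.5 × 13.38) = 3.658.

k = 3.66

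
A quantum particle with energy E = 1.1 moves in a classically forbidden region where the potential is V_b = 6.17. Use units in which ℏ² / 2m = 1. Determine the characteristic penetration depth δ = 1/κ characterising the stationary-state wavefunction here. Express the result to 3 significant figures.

δ = 0.444

Since E < V_b the TISE in this region is ψ'' = κ²ψ with κ = √(2m(V_b − E))/ℏ.
κ = √(2 × 0.5 × 5.07) = 2.252. The penetration depth is δ = 1/κ = 0.444.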